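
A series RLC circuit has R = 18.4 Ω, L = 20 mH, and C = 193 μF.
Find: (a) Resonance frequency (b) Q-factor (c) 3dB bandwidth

Step 1 — Resonance: ω₀ = 1/√(LC) = 1/√(0.02·0.000193) = 509 rad/s.
Step 2 — f₀ = ω₀/(2π) = 81.01 Hz.
Step 3 — Series Q: Q = ω₀L/R = 509·0.02/18.4 = 0.5532.
Step 4 — Bandwidth: Δω = ω₀/Q = 920 rad/s; BW = Δω/(2π) = 146.4 Hz.

(a) f₀ = 81.01 Hz  (b) Q = 0.5532  (c) BW = 146.4 Hz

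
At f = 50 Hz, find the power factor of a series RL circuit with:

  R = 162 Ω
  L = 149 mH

Step 1 — Angular frequency: ω = 2π·f = 2π·50 = 314.2 rad/s.
Step 2 — Component impedances:
  R: Z = R = 162 Ω
  L: Z = jωL = j·314.2·0.149 = 0 + j46.81 Ω
Step 3 — Series combination: Z_total = R + L = 162 + j46.81 Ω = 168.6∠16.1° Ω.
Step 4 — Power factor: PF = cos(φ) = Re(Z)/|Z| = 162/168.63 = 0.9607.
Step 5 — Type: Im(Z) = 46.81 ⇒ lagging (phase φ = 16.1°).

PF = 0.9607 (lagging, φ = 16.1°)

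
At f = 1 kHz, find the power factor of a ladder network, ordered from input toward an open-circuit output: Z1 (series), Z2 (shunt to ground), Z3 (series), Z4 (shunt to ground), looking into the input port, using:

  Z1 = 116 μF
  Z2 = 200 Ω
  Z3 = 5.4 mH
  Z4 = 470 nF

Step 1 — Angular frequency: ω = 2π·f = 2π·1000 = 6283 rad/s.
Step 2 — Component impedances:
  Z1: Z = 1/(jωC) = -j/(ω·C) = 0 - j1.372 Ω
  Z2: Z = R = 200 Ω
  Z3: Z = jωL = j·6283·0.0054 = 0 + j33.93 Ω
  Z4: Z = 1/(jωC) = -j/(ω·C) = 0 - j338.6 Ω
Step 3 — Ladder network (open output): work backward from the far end, alternating series and parallel combinations. Z_in = 139.8 - j93.12 Ω = 168∠-33.7° Ω.
Step 4 — Power factor: PF = cos(φ) = Re(Z)/|Z| = 139.78/167.96 = 0.8322.
Step 5 — Type: Im(Z) = -93.12 ⇒ leading (phase φ = -33.7°).

PF = 0.8322 (leading, φ = -33.7°)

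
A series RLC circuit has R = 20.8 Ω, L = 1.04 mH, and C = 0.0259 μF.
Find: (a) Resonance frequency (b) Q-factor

Step 1 — Resonance condition Im(Z)=0 gives ω₀ = 1/√(LC).
Step 2 — ω₀ = 1/√(0.00104·2.59e-08) = 1.927e+05 rad/s.
Step 3 — f₀ = ω₀/(2π) = 3.067e+04 Hz.
Step 4 — Series Q: Q = ω₀L/R = 1.927e+05·0.00104/20.8 = 9.634.

(a) f₀ = 3.067e+04 Hz  (b) Q = 9.634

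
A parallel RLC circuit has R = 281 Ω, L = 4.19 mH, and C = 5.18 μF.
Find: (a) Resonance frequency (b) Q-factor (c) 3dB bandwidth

Step 1 — Resonance: ω₀ = 1/√(LC) = 1/√(0.00419·5.18e-06) = 6788 rad/s.
Step 2 — f₀ = ω₀/(2π) = 1080 Hz.
Step 3 — Parallel Q: Q = R/(ω₀L) = 281/(6788·0.00419) = 9.88.
Step 4 — Bandwidth: Δω = ω₀/Q = 687 rad/s; BW = Δω/(2π) = 109.3 Hz.

(a) f₀ = 1080 Hz  (b) Q = 9.88  (c) BW = 109.3 Hz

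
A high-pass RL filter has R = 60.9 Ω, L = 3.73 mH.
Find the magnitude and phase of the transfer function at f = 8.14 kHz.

Step 1 — Angular frequency: ω = 2π·8140 = 5.115e+04 rad/s.
Step 2 — Transfer function: H(jω) = jωL/(R + jωL).
Step 3 — Numerator jωL = j·190.8; denominator R + jωL = 60.9 + j190.8.
Step 4 — H = 0.9075 + j0.2897.
Step 5 — Magnitude: |H| = 0.9526 (-0.4 dB); phase: φ = 17.7°.

|H| = 0.9526 (-0.4 dB), φ = 17.7°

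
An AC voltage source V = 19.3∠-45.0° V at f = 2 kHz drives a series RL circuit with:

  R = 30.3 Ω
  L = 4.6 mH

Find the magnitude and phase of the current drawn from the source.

Step 1 — Angular frequency: ω = 2π·f = 2π·2000 = 1.257e+04 rad/s.
Step 2 — Component impedances:
  R: Z = R = 30.3 Ω
  L: Z = jωL = j·1.257e+04·0.0046 = 0 + j57.81 Ω
Step 3 — Series combination: Z_total = R + L = 30.3 + j57.81 Ω = 65.27∠62.3° Ω.
Step 4 — Source phasor: V = 19.3∠-45.0° V = 13.65 - j13.65 V.
Step 5 — Ohm's law: I = V / Z_total = (13.65 - j13.65) / (30.3 + j57.81) = -0.08812 - j0.2823 A.
Step 6 — Convert to polar: |I| = 0.2957 A, ∠I = -107.3°.

I = 0.2957∠-107.3° A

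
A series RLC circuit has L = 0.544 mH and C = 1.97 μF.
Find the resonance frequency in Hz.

Step 1 — Resonance condition Im(Z)=0 gives ω₀ = 1/√(LC).
Step 2 — ω₀ = 1/√(0.000544·1.97e-06) = 3.055e+04 rad/s.
Step 3 — f₀ = ω₀/(2π) = 4862 Hz.

f₀ = 4862 Hz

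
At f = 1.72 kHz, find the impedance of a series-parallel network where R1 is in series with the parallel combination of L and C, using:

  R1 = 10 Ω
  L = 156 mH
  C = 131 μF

Step 1 — Angular frequency: ω = 2π·f = 2π·1720 = 1.081e+04 rad/s.
Step 2 — Component impedances:
  R1: Z = R = 10 Ω
  L: Z = jωL = j·1.081e+04·0.156 = 0 + j1686 Ω
  C: Z = 1/(jωC) = -j/(ω·C) = 0 - j0.7064 Ω
Step 3 — Parallel branch: L || C = 1/(1/L + 1/C) = 0 - j0.7066 Ω.
Step 4 — Series with R1: Z_total = R1 + (L || C) = 10 - j0.7066 Ω = 10.02∠-4.0° Ω.

Z = 10 - j0.7066 Ω = 10.02∠-4.0° Ω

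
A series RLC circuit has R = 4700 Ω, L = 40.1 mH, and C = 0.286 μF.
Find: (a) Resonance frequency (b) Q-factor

Step 1 — Resonance condition Im(Z)=0 gives ω₀ = 1/√(LC).
Step 2 — ω₀ = 1/√(0.0401·2.86e-07) = 9338 rad/s.
Step 3 — f₀ = ω₀/(2π) = 1486 Hz.
Step 4 — Series Q: Q = ω₀L/R = 9338·0.0401/4700 = 0.07967.

(a) f₀ = 1486 Hz  (b) Q = 0.07967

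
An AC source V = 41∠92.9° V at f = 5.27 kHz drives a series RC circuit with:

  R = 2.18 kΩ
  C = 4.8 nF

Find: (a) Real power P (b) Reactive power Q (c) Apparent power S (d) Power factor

Step 1 — Angular frequency: ω = 2π·f = 2π·5270 = 3.311e+04 rad/s.
Step 2 — Component impedances:
  R: Z = R = 2180 Ω
  C: Z = 1/(jωC) = -j/(ω·C) = 0 - j6292 Ω
Step 3 — Series combination: Z_total = R + C = 2180 - j6292 Ω = 6659∠-70.9° Ω.
Step 4 — Source phasor: V = 41∠92.9° V = -2.074 + j40.95 V.
Step 5 — Current: I = V / Z = -0.005913 + j0.001719 A = 0.006157∠163.8° A.
Step 6 — Complex power: S = V·I* = 0.08265 - j0.2385 VA.
Step 7 — Real power: P = Re(S) = 0.08265 W.
Step 8 — Reactive power: Q = Im(S) = -0.2385 VAR.
Step 9 — Apparent power: |S| = 0.2525 VA.
Step 10 — Power factor: PF = P/|S| = 0.3274 (leading).

(a) P = 0.08265 W  (b) Q = -0.2385 VAR  (c) S = 0.2525 VA  (d) PF = 0.3274 (leading)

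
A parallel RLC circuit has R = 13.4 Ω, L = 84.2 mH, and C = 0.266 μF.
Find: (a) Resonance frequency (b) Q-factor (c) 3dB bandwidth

Step 1 — Resonance: ω₀ = 1/√(LC) = 1/√(0.0842·2.66e-07) = 6682 rad/s.
Step 2 — f₀ = ω₀/(2π) = 1063 Hz.
Step 3 — Parallel Q: Q = R/(ω₀L) = 13.4/(6682·0.0842) = 0.02382.
Step 4 — Bandwidth: Δω = ω₀/Q = 2.806e+05 rad/s; BW = Δω/(2π) = 4.465e+04 Hz.

(a) f₀ = 1063 Hz  (b) Q = 0.02382  (c) BW = 4.465e+04 Hz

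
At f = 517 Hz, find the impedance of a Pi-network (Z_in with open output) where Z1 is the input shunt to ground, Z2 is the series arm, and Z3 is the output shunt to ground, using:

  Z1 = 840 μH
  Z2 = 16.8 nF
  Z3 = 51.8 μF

Step 1 — Angular frequency: ω = 2π·f = 2π·517 = 3248 rad/s.
Step 2 — Component impedances:
  Z1: Z = jωL = j·3248·0.00084 = 0 + j2.729 Ω
  Z2: Z = 1/(jωC) = -j/(ω·C) = 0 - j1.832e+04 Ω
  Z3: Z = 1/(jωC) = -j/(ω·C) = 0 - j5.943 Ω
Step 3 — With open output, the series arm Z2 and the output shunt Z3 appear in series to ground: Z2 + Z3 = 0 - j1.833e+04 Ω.
Step 4 — Parallel with input shunt Z1: Z_in = Z1 || (Z2 + Z3) = 0 + j2.729 Ω = 2.729∠90.0° Ω.

Z = 0 + j2.729 Ω = 2.729∠90.0° Ω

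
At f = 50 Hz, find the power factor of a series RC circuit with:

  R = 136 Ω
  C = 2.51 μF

Step 1 — Angular frequency: ω = 2π·f = 2π·50 = 314.2 rad/s.
Step 2 — Component impedances:
  R: Z = R = 136 Ω
  C: Z = 1/(jωC) = -j/(ω·C) = 0 - j1268 Ω
Step 3 — Series combination: Z_total = R + C = 136 - j1268 Ω = 1275∠-83.9° Ω.
Step 4 — Power factor: PF = cos(φ) = Re(Z)/|Z| = 136/1275.4 = 0.1066.
Step 5 — Type: Im(Z) = -1268 ⇒ leading (phase φ = -83.9°).

PF = 0.1066 (leading, φ = -83.9°)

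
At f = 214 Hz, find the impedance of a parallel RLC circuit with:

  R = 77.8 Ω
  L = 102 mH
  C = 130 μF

Step 1 — Angular frequency: ω = 2π·f = 2π·214 = 1345 rad/s.
Step 2 — Component impedances:
  R: Z = R = 77.8 Ω
  L: Z = jωL = j·1345·0.102 = 0 + j137.1 Ω
  C: Z = 1/(jωC) = -j/(ω·C) = 0 - j5.721 Ω
Step 3 — Parallel combination: 1/Z_total = 1/R + 1/L + 1/C; Z_total = 0.4554 - j5.935 Ω = 5.952∠-85.6° Ω.

Z = 0.4554 - j5.935 Ω = 5.952∠-85.6° Ω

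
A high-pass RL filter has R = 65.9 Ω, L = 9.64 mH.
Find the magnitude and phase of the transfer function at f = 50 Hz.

Step 1 — Angular frequency: ω = 2π·50 = 314.2 rad/s.
Step 2 — Transfer function: H(jω) = jωL/(R + jωL).
Step 3 — Numerator jωL = j·3.028; denominator R + jωL = 65.9 + j3.028.
Step 4 — H = 0.002107 + j0.04586.
Step 5 — Magnitude: |H| = 0.04591 (-26.8 dB); phase: φ = 87.4°.

|H| = 0.04591 (-26.8 dB), φ = 87.4°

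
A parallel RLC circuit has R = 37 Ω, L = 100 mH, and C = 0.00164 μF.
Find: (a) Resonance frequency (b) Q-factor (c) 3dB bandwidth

Step 1 — Resonance: ω₀ = 1/√(LC) = 1/√(0.1·1.64e-09) = 7.809e+04 rad/s.
Step 2 — f₀ = ω₀/(2π) = 1.243e+04 Hz.
Step 3 — Parallel Q: Q = R/(ω₀L) = 37/(7.809e+04·0.1) = 0.004738.
Step 4 — Bandwidth: Δω = ω₀/Q = 1.648e+07 rad/s; BW = Δω/(2π) = 2.623e+06 Hz.

(a) f₀ = 1.243e+04 Hz  (b) Q = 0.004738  (c) BW = 2.623e+06 Hz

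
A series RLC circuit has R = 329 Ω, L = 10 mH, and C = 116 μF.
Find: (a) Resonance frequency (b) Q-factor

Step 1 — Resonance condition Im(Z)=0 gives ω₀ = 1/√(LC).
Step 2 — ω₀ = 1/√(0.01·0.000116) = 928.5 rad/s.
Step 3 — f₀ = ω₀/(2π) = 147.8 Hz.
Step 4 — Series Q: Q = ω₀L/R = 928.5·0.01/329 = 0.02822.

(a) f₀ = 147.8 Hz  (b) Q = 0.02822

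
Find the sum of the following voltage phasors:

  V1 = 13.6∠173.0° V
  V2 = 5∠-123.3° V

Step 1 — Convert each phasor to rectangular form:
  V1 = 13.6·(cos(173.0°) + j·sin(173.0°)) = -13.5 + j1.657 V
  V2 = 5·(cos(-123.3°) + j·sin(-123.3°)) = -2.745 - j4.179 V
Step 2 — Sum components: V_total = -16.24 - j2.522 V.
Step 3 — Convert to polar: |V_total| = 16.44 V, ∠V_total = -171.2°.

V_total = 16.44∠-171.2° V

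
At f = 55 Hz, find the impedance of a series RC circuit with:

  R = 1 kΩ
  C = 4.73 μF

Step 1 — Angular frequency: ω = 2π·f = 2π·55 = 345.6 rad/s.
Step 2 — Component impedances:
  R: Z = R = 1000 Ω
  C: Z = 1/(jωC) = -j/(ω·C) = 0 - j611.8 Ω
Step 3 — Series combination: Z_total = R + C = 1000 - j611.8 Ω = 1172∠-31.5° Ω.

Z = 1000 - j611.8 Ω = 1172∠-31.5° Ω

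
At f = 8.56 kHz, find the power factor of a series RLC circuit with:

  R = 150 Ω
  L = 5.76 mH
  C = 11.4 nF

Step 1 — Angular frequency: ω = 2π·f = 2π·8560 = 5.378e+04 rad/s.
Step 2 — Component impedances:
  R: Z = R = 150 Ω
  L: Z = jωL = j·5.378e+04·0.00576 = 0 + j309.8 Ω
  C: Z = 1/(jωC) = -j/(ω·C) = 0 - j1631 Ω
Step 3 — Series combination: Z_total = R + L + C = 150 - j1321 Ω = 1330∠-83.5° Ω.
Step 4 — Power factor: PF = cos(φ) = Re(Z)/|Z| = 150/1330 = 0.1128.
Step 5 — Type: Im(Z) = -1321 ⇒ leading (phase φ = -83.5°).

PF = 0.1128 (leading, φ = -83.5°)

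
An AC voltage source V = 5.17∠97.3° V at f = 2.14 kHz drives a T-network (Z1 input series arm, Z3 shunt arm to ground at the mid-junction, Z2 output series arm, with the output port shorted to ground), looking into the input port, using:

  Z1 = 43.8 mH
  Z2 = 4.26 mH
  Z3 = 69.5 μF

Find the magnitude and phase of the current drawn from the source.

Step 1 — Angular frequency: ω = 2π·f = 2π·2140 = 1.345e+04 rad/s.
Step 2 — Component impedances:
  Z1: Z = jωL = j·1.345e+04·0.0438 = 0 + j588.9 Ω
  Z2: Z = jωL = j·1.345e+04·0.00426 = 0 + j57.28 Ω
  Z3: Z = 1/(jωC) = -j/(ω·C) = 0 - j1.07 Ω
Step 3 — With the output port shorted to ground, the output series arm Z2 runs from the junction to ground; the shunt arm Z3 also runs from the junction to ground. They appear in parallel: Z3 || Z2 = 0 - j1.09 Ω.
Step 4 — Series with input arm Z1: Z_in = Z1 + (Z3 || Z2) = 0 + j587.8 Ω = 587.8∠90.0° Ω.
Step 5 — Source phasor: V = 5.17∠97.3° V = -0.6569 + j5.128 V.
Step 6 — Ohm's law: I = V / Z_total = (-0.6569 + j5.128) / (0 + j587.8) = 0.008724 + j0.001118 A.
Step 7 — Convert to polar: |I| = 0.008795 A, ∠I = 7.3°.

I = 0.008795∠7.3° A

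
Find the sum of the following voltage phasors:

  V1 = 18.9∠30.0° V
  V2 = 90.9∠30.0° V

Step 1 — Convert each phasor to rectangular form:
  V1 = 18.9·(cos(30.0°) + j·sin(30.0°)) = 16.37 + j9.45 V
  V2 = 90.9·(cos(30.0°) + j·sin(30.0°)) = 78.72 + j45.45 V
Step 2 — Sum components: V_total = 95.09 + j54.9 V.
Step 3 — Convert to polar: |V_total| = 109.8 V, ∠V_total = 30.0°.

V_total = 109.8∠30.0° V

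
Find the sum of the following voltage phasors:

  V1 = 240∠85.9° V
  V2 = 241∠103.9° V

Step 1 — Convert each phasor to rectangular form:
  V1 = 240·(cos(85.9°) + j·sin(85.9°)) = 17.16 + j239.4 V
  V2 = 241·(cos(103.9°) + j·sin(103.9°)) = -57.89 + j233.9 V
Step 2 — Sum components: V_total = -40.74 + j473.3 V.
Step 3 — Convert to polar: |V_total| = 475.1 V, ∠V_total = 94.9°.

V_total = 475.1∠94.9° V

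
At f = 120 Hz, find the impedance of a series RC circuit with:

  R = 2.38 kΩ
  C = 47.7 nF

Step 1 — Angular frequency: ω = 2π·f = 2π·120 = 754 rad/s.
Step 2 — Component impedances:
  R: Z = R = 2380 Ω
  C: Z = 1/(jωC) = -j/(ω·C) = 0 - j2.78e+04 Ω
Step 3 — Series combination: Z_total = R + C = 2380 - j2.78e+04 Ω = 2.791e+04∠-85.1° Ω.

Z = 2380 - j2.78e+04 Ω = 2.791e+04∠-85.1° Ω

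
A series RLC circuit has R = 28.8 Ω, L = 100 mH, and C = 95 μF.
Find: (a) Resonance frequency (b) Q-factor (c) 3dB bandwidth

Step 1 — Resonance: ω₀ = 1/√(LC) = 1/√(0.1·9.5e-05) = 324.4 rad/s.
Step 2 — f₀ = ω₀/(2π) = 51.64 Hz.
Step 3 — Series Q: Q = ω₀L/R = 324.4·0.1/28.8 = 1.127.
Step 4 — Bandwidth: Δω = ω₀/Q = 288 rad/s; BW = Δω/(2π) = 45.84 Hz.

(a) f₀ = 51.64 Hz  (b) Q = 1.127  (c) BW = 45.84 Hz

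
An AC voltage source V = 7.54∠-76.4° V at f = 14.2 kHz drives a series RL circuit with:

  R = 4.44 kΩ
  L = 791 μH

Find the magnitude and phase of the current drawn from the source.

Step 1 — Angular frequency: ω = 2π·f = 2π·1.42e+04 = 8.922e+04 rad/s.
Step 2 — Component impedances:
  R: Z = R = 4440 Ω
  L: Z = jωL = j·8.922e+04·0.000791 = 0 + j70.57 Ω
Step 3 — Series combination: Z_total = R + L = 4440 + j70.57 Ω = 4441∠0.9° Ω.
Step 4 — Source phasor: V = 7.54∠-76.4° V = 1.773 - j7.329 V.
Step 5 — Ohm's law: I = V / Z_total = (1.773 - j7.329) / (4440 + j70.57) = 0.000373 - j0.001657 A.
Step 6 — Convert to polar: |I| = 0.001698 A, ∠I = -77.3°.

I = 0.001698∠-77.3° A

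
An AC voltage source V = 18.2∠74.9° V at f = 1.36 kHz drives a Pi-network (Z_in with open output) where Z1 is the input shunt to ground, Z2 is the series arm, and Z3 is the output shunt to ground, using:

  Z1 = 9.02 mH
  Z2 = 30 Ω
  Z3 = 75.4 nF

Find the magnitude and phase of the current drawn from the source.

Step 1 — Angular frequency: ω = 2π·f = 2π·1360 = 8545 rad/s.
Step 2 — Component impedances:
  Z1: Z = jωL = j·8545·0.00902 = 0 + j77.08 Ω
  Z2: Z = R = 30 Ω
  Z3: Z = 1/(jωC) = -j/(ω·C) = 0 - j1552 Ω
Step 3 — With open output, the series arm Z2 and the output shunt Z3 appear in series to ground: Z2 + Z3 = 30 - j1552 Ω.
Step 4 — Parallel with input shunt Z1: Z_in = Z1 || (Z2 + Z3) = 0.08189 + j81.1 Ω = 81.1∠89.9° Ω.
Step 5 — Source phasor: V = 18.2∠74.9° V = 4.741 + j17.57 V.
Step 6 — Ohm's law: I = V / Z_total = (4.741 + j17.57) / (0.08189 + j81.1) = 0.2167 - j0.05824 A.
Step 7 — Convert to polar: |I| = 0.2244 A, ∠I = -15.0°.

I = 0.2244∠-15.0° A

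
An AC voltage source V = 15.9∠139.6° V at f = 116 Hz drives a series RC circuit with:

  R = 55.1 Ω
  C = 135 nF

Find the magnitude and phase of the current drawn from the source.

Step 1 — Angular frequency: ω = 2π·f = 2π·116 = 728.8 rad/s.
Step 2 — Component impedances:
  R: Z = R = 55.1 Ω
  C: Z = 1/(jωC) = -j/(ω·C) = 0 - j1.016e+04 Ω
Step 3 — Series combination: Z_total = R + C = 55.1 - j1.016e+04 Ω = 1.016e+04∠-89.7° Ω.
Step 4 — Source phasor: V = 15.9∠139.6° V = -12.11 + j10.31 V.
Step 5 — Ohm's law: I = V / Z_total = (-12.11 + j10.31) / (55.1 - j1.016e+04) = -0.00102 - j0.001186 A.
Step 6 — Convert to polar: |I| = 0.001564 A, ∠I = -130.7°.

I = 0.001564∠-130.7° A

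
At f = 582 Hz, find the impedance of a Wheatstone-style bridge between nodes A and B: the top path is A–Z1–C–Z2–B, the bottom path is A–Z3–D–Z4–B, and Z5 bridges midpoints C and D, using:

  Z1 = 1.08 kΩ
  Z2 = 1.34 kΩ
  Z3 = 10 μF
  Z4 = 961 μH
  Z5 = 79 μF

Step 1 — Angular frequency: ω = 2π·f = 2π·582 = 3657 rad/s.
Step 2 — Component impedances:
  Z1: Z = R = 1080 Ω
  Z2: Z = R = 1340 Ω
  Z3: Z = 1/(jωC) = -j/(ω·C) = 0 - j27.35 Ω
  Z4: Z = jωL = j·3657·0.000961 = 0 + j3.514 Ω
  Z5: Z = 1/(jωC) = -j/(ω·C) = 0 - j3.462 Ω
Step 3 — Bridge requires nodal analysis (the Z5 bridge couples midpoints C and D, so the two paths cannot be reduced to a simple series/parallel combination). Setting node B to ground and injecting 1 A at node A, the 3-node admittance system at A, C, D solves to V_A = Z_AB = 0.7011 - j23.81 Ω = 23.82∠-88.3° Ω.

Z = 0.7011 - j23.81 Ω = 23.82∠-88.3° Ω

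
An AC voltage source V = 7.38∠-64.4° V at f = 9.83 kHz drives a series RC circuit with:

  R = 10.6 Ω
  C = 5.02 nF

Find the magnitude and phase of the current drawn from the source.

Step 1 — Angular frequency: ω = 2π·f = 2π·9830 = 6.176e+04 rad/s.
Step 2 — Component impedances:
  R: Z = R = 10.6 Ω
  C: Z = 1/(jωC) = -j/(ω·C) = 0 - j3225 Ω
Step 3 — Series combination: Z_total = R + C = 10.6 - j3225 Ω = 3225∠-89.8° Ω.
Step 4 — Source phasor: V = 7.38∠-64.4° V = 3.189 - j6.656 V.
Step 5 — Ohm's law: I = V / Z_total = (3.189 - j6.656) / (10.6 - j3225) = 0.002067 + j0.0009819 A.
Step 6 — Convert to polar: |I| = 0.002288 A, ∠I = 25.4°.

I = 0.002288∠25.4° A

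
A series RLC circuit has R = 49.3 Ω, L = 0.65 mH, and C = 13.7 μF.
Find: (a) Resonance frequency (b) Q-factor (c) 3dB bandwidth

Step 1 — Resonance: ω₀ = 1/√(LC) = 1/√(0.00065·1.37e-05) = 1.06e+04 rad/s.
Step 2 — f₀ = ω₀/(2π) = 1687 Hz.
Step 3 — Series Q: Q = ω₀L/R = 1.06e+04·0.00065/49.3 = 0.1397.
Step 4 — Bandwidth: Δω = ω₀/Q = 7.585e+04 rad/s; BW = Δω/(2π) = 1.207e+04 Hz.

(a) f₀ = 1687 Hz  (b) Q = 0.1397  (c) BW = 1.207e+04 Hz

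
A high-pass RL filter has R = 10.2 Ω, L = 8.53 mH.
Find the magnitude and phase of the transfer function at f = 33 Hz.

Step 1 — Angular frequency: ω = 2π·33 = 207.3 rad/s.
Step 2 — Transfer function: H(jω) = jωL/(R + jωL).
Step 3 — Numerator jωL = j·1.769; denominator R + jωL = 10.2 + j1.769.
Step 4 — H = 0.02919 + j0.1683.
Step 5 — Magnitude: |H| = 0.1708 (-15.3 dB); phase: φ = 80.2°.

|H| = 0.1708 (-15.3 dB), φ = 80.2°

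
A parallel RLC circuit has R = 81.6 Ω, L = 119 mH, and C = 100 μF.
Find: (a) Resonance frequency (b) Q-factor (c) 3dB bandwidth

Step 1 — Resonance: ω₀ = 1/√(LC) = 1/√(0.119·0.0001) = 289.9 rad/s.
Step 2 — f₀ = ω₀/(2π) = 46.14 Hz.
Step 3 — Parallel Q: Q = R/(ω₀L) = 81.6/(289.9·0.119) = 2.365.
Step 4 — Bandwidth: Δω = ω₀/Q = 122.5 rad/s; BW = Δω/(2π) = 19.5 Hz.

(a) f₀ = 46.14 Hz  (b) Q = 2.365  (c) BW = 19.5 Hz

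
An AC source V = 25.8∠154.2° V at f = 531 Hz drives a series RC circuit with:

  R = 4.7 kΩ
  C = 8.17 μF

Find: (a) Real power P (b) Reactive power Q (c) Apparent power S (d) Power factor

Step 1 — Angular frequency: ω = 2π·f = 2π·531 = 3336 rad/s.
Step 2 — Component impedances:
  R: Z = R = 4700 Ω
  C: Z = 1/(jωC) = -j/(ω·C) = 0 - j36.69 Ω
Step 3 — Series combination: Z_total = R + C = 4700 - j36.69 Ω = 4700∠-0.4° Ω.
Step 4 — Source phasor: V = 25.8∠154.2° V = -23.23 + j11.23 V.
Step 5 — Current: I = V / Z = -0.004961 + j0.00235 A = 0.005489∠154.6° A.
Step 6 — Complex power: S = V·I* = 0.1416 - j0.001105 VA.
Step 7 — Real power: P = Re(S) = 0.1416 W.
Step 8 — Reactive power: Q = Im(S) = -0.001105 VAR.
Step 9 — Apparent power: |S| = 0.1416 VA.
Step 10 — Power factor: PF = P/|S| = 1 (leading).

(a) P = 0.1416 W  (b) Q = -0.001105 VAR  (c) S = 0.1416 VA  (d) PF = 1 (leading)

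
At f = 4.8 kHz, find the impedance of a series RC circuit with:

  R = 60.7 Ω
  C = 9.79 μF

Step 1 — Angular frequency: ω = 2π·f = 2π·4800 = 3.016e+04 rad/s.
Step 2 — Component impedances:
  R: Z = R = 60.7 Ω
  C: Z = 1/(jωC) = -j/(ω·C) = 0 - j3.387 Ω
Step 3 — Series combination: Z_total = R + C = 60.7 - j3.387 Ω = 60.79∠-3.2° Ω.

Z = 60.7 - j3.387 Ω = 60.79∠-3.2° Ω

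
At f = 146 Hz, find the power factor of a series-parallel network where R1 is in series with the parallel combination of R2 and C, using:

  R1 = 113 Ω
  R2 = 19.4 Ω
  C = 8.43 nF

Step 1 — Angular frequency: ω = 2π·f = 2π·146 = 917.3 rad/s.
Step 2 — Component impedances:
  R1: Z = R = 113 Ω
  R2: Z = R = 19.4 Ω
  C: Z = 1/(jωC) = -j/(ω·C) = 0 - j1.293e+05 Ω
Step 3 — Parallel branch: R2 || C = 1/(1/R2 + 1/C) = 19.4 - j0.00291 Ω.
Step 4 — Series with R1: Z_total = R1 + (R2 || C) = 132.4 - j0.00291 Ω = 132.4∠-0.0° Ω.
Step 5 — Power factor: PF = cos(φ) = Re(Z)/|Z| = 132.4/132.4 = 1.
Step 6 — Type: Im(Z) = -0.00291 ⇒ leading (phase φ = -0.0°).

PF = 1 (leading, φ = -0.0°)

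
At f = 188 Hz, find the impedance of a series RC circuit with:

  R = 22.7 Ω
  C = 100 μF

Step 1 — Angular frequency: ω = 2π·f = 2π·188 = 1181 rad/s.
Step 2 — Component impedances:
  R: Z = R = 22.7 Ω
  C: Z = 1/(jωC) = -j/(ω·C) = 0 - j8.466 Ω
Step 3 — Series combination: Z_total = R + C = 22.7 - j8.466 Ω = 24.23∠-20.5° Ω.

Z = 22.7 - j8.466 Ω = 24.23∠-20.5° Ω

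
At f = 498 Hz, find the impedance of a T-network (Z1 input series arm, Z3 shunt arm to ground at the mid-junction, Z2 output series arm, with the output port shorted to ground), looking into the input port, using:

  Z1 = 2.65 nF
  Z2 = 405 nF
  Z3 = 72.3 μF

Step 1 — Angular frequency: ω = 2π·f = 2π·498 = 3129 rad/s.
Step 2 — Component impedances:
  Z1: Z = 1/(jωC) = -j/(ω·C) = 0 - j1.206e+05 Ω
  Z2: Z = 1/(jωC) = -j/(ω·C) = 0 - j789.1 Ω
  Z3: Z = 1/(jωC) = -j/(ω·C) = 0 - j4.42 Ω
Step 3 — With the output port shorted to ground, the output series arm Z2 runs from the junction to ground; the shunt arm Z3 also runs from the junction to ground. They appear in parallel: Z3 || Z2 = 0 - j4.396 Ω.
Step 4 — Series with input arm Z1: Z_in = Z1 + (Z3 || Z2) = 0 - j1.206e+05 Ω = 1.206e+05∠-90.0° Ω.

Z = 0 - j1.206e+05 Ω = 1.206e+05∠-90.0° Ω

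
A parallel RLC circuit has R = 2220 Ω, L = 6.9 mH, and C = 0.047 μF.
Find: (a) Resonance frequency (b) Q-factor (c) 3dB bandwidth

Step 1 — Resonance: ω₀ = 1/√(LC) = 1/√(0.0069·4.7e-08) = 5.553e+04 rad/s.
Step 2 — f₀ = ω₀/(2π) = 8838 Hz.
Step 3 — Parallel Q: Q = R/(ω₀L) = 2220/(5.553e+04·0.0069) = 5.794.
Step 4 — Bandwidth: Δω = ω₀/Q = 9584 rad/s; BW = Δω/(2π) = 1525 Hz.

(a) f₀ = 8838 Hz  (b) Q = 5.794  (c) BW = 1525 Hz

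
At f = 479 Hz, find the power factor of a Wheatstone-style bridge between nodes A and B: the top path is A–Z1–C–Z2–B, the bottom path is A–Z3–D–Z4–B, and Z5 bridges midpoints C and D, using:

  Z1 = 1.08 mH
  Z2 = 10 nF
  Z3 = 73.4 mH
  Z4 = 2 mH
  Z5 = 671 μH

Step 1 — Angular frequency: ω = 2π·f = 2π·479 = 3010 rad/s.
Step 2 — Component impedances:
  Z1: Z = jωL = j·3010·0.00108 = 0 + j3.25 Ω
  Z2: Z = 1/(jωC) = -j/(ω·C) = 0 - j3.323e+04 Ω
  Z3: Z = jωL = j·3010·0.0734 = 0 + j220.9 Ω
  Z4: Z = jωL = j·3010·0.002 = 0 + j6.019 Ω
  Z5: Z = jωL = j·3010·0.000671 = 0 + j2.019 Ω
Step 3 — Bridge requires nodal analysis (the Z5 bridge couples midpoints C and D, so the two paths cannot be reduced to a simple series/parallel combination). Setting node B to ground and injecting 1 A at node A, the 3-node admittance system at A, C, D solves to V_A = Z_AB = 0 + j11.17 Ω = 11.17∠90.0° Ω.
Step 4 — Power factor: PF = cos(φ) = Re(Z)/|Z| = 0/11.17 = 0.
Step 5 — Type: Im(Z) = 11.17 ⇒ lagging (phase φ = 90.0°).

PF = 0 (lagging, φ = 90.0°)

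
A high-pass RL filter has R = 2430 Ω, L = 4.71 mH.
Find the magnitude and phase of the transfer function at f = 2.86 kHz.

Step 1 — Angular frequency: ω = 2π·2860 = 1.797e+04 rad/s.
Step 2 — Transfer function: H(jω) = jωL/(R + jωL).
Step 3 — Numerator jωL = j·84.64; denominator R + jωL = 2430 + j84.64.
Step 4 — H = 0.001212 + j0.03479.
Step 5 — Magnitude: |H| = 0.03481 (-29.2 dB); phase: φ = 88.0°.

|H| = 0.03481 (-29.2 dB), φ = 88.0°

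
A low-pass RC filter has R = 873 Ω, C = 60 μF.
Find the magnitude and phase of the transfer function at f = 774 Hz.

Step 1 — Angular frequency: ω = 2π·774 = 4863 rad/s.
Step 2 — Transfer function: H(jω) = 1/(1 + jωRC).
Step 3 — Denominator: 1 + jωRC = 1 + j·4863·873·6e-05 = 1 + j254.7.
Step 4 — H = 1.541e-05 - j0.003926.
Step 5 — Magnitude: |H| = 0.003926 (-48.1 dB); phase: φ = -89.8°.

|H| = 0.003926 (-48.1 dB), φ = -89.8°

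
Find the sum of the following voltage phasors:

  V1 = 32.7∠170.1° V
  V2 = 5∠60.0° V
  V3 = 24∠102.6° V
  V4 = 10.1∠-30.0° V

Step 1 — Convert each phasor to rectangular form:
  V1 = 32.7·(cos(170.1°) + j·sin(170.1°)) = -32.21 + j5.622 V
  V2 = 5·(cos(60.0°) + j·sin(60.0°)) = 2.5 + j4.33 V
  V3 = 24·(cos(102.6°) + j·sin(102.6°)) = -5.235 + j23.42 V
  V4 = 10.1·(cos(-30.0°) + j·sin(-30.0°)) = 8.747 - j5.05 V
Step 2 — Sum components: V_total = -26.2 + j28.32 V.
Step 3 — Convert to polar: |V_total| = 38.58 V, ∠V_total = 132.8°.

V_total = 38.58∠132.8° V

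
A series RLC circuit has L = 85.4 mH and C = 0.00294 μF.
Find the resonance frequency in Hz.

Step 1 — Resonance condition Im(Z)=0 gives ω₀ = 1/√(LC).
Step 2 — ω₀ = 1/√(0.0854·2.94e-09) = 6.311e+04 rad/s.
Step 3 — f₀ = ω₀/(2π) = 1.004e+04 Hz.

f₀ = 1.004e+04 Hz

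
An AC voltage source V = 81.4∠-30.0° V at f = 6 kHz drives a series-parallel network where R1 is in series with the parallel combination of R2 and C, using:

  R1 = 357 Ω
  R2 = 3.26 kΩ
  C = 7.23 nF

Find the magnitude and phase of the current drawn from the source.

Step 1 — Angular frequency: ω = 2π·f = 2π·6000 = 3.77e+04 rad/s.
Step 2 — Component impedances:
  R1: Z = R = 357 Ω
  R2: Z = R = 3260 Ω
  C: Z = 1/(jωC) = -j/(ω·C) = 0 - j3669 Ω
Step 3 — Parallel branch: R2 || C = 1/(1/R2 + 1/C) = 1822 - j1619 Ω.
Step 4 — Series with R1: Z_total = R1 + (R2 || C) = 2179 - j1619 Ω = 2714∠-36.6° Ω.
Step 5 — Source phasor: V = 81.4∠-30.0° V = 70.49 - j40.7 V.
Step 6 — Ohm's law: I = V / Z_total = (70.49 - j40.7) / (2179 - j1619) = 0.02979 + j0.003453 A.
Step 7 — Convert to polar: |I| = 0.02999 A, ∠I = 6.6°.

I = 0.02999∠6.6° A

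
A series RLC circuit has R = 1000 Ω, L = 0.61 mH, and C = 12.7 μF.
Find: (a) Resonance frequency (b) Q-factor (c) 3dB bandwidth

Step 1 — Resonance condition Im(Z)=0 gives ω₀ = 1/√(LC).
Step 2 — ω₀ = 1/√(0.00061·1.27e-05) = 1.136e+04 rad/s.
Step 3 — f₀ = ω₀/(2π) = 1808 Hz.
Step 4 — Series Q: Q = ω₀L/R = 1.136e+04·0.00061/1000 = 0.00693.
Step 5 — 3dB bandwidth: Δω = ω₀/Q = 1.639e+06 rad/s; BW = Δω/(2π) = 2.609e+05 Hz.

(a) f₀ = 1808 Hz  (b) Q = 0.00693  (c) BW = 2.609e+05 Hz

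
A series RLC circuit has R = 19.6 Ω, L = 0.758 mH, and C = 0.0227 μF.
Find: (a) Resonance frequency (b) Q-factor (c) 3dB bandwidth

Step 1 — Resonance: ω₀ = 1/√(LC) = 1/√(0.000758·2.27e-08) = 2.411e+05 rad/s.
Step 2 — f₀ = ω₀/(2π) = 3.837e+04 Hz.
Step 3 — Series Q: Q = ω₀L/R = 2.411e+05·0.000758/19.6 = 9.323.
Step 4 — Bandwidth: Δω = ω₀/Q = 2.586e+04 rad/s; BW = Δω/(2π) = 4115 Hz.

(a) f₀ = 3.837e+04 Hz  (b) Q = 9.323  (c) BW = 4115 Hz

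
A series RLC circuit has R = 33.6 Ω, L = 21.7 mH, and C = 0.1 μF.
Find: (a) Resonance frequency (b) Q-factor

Step 1 — Resonance condition Im(Z)=0 gives ω₀ = 1/√(LC).
Step 2 — ω₀ = 1/√(0.0217·1e-07) = 2.147e+04 rad/s.
Step 3 — f₀ = ω₀/(2π) = 3417 Hz.
Step 4 — Series Q: Q = ω₀L/R = 2.147e+04·0.0217/33.6 = 13.86.

(a) f₀ = 3417 Hz  (b) Q = 13.86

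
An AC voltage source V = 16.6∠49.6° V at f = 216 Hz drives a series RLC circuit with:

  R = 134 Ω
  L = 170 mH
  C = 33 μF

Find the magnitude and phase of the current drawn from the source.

Step 1 — Angular frequency: ω = 2π·f = 2π·216 = 1357 rad/s.
Step 2 — Component impedances:
  R: Z = R = 134 Ω
  L: Z = jωL = j·1357·0.17 = 0 + j230.7 Ω
  C: Z = 1/(jωC) = -j/(ω·C) = 0 - j22.33 Ω
Step 3 — Series combination: Z_total = R + L + C = 134 + j208.4 Ω = 247.8∠57.3° Ω.
Step 4 — Source phasor: V = 16.6∠49.6° V = 10.76 + j12.64 V.
Step 5 — Ohm's law: I = V / Z_total = (10.76 + j12.64) / (134 + j208.4) = 0.0664 - j0.008929 A.
Step 6 — Convert to polar: |I| = 0.067 A, ∠I = -7.7°.

I = 0.067∠-7.7° A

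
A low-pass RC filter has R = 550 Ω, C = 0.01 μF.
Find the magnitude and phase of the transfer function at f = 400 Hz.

Step 1 — Angular frequency: ω = 2π·400 = 2513 rad/s.
Step 2 — Transfer function: H(jω) = 1/(1 + jωRC).
Step 3 — Denominator: 1 + jωRC = 1 + j·2513·550·1e-08 = 1 + j0.01382.
Step 4 — H = 0.9998 - j0.01382.
Step 5 — Magnitude: |H| = 0.9999 (-0.0 dB); phase: φ = -0.8°.

|H| = 0.9999 (-0.0 dB), φ = -0.8°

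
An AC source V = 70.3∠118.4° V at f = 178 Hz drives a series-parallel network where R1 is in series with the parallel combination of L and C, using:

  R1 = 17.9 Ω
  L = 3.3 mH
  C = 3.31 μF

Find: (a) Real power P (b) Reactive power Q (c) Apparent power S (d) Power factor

Step 1 — Angular frequency: ω = 2π·f = 2π·178 = 1118 rad/s.
Step 2 — Component impedances:
  R1: Z = R = 17.9 Ω
  L: Z = jωL = j·1118·0.0033 = 0 + j3.691 Ω
  C: Z = 1/(jωC) = -j/(ω·C) = 0 - j270.1 Ω
Step 3 — Parallel branch: L || C = 1/(1/L + 1/C) = 0 + j3.742 Ω.
Step 4 — Series with R1: Z_total = R1 + (L || C) = 17.9 + j3.742 Ω = 18.29∠11.8° Ω.
Step 5 — Source phasor: V = 70.3∠118.4° V = -33.44 + j61.84 V.
Step 6 — Current: I = V / Z = -1.098 + j3.684 A = 3.844∠106.6° A.
Step 7 — Complex power: S = V·I* = 264.5 + j55.3 VA.
Step 8 — Real power: P = Re(S) = 264.5 W.
Step 9 — Reactive power: Q = Im(S) = 55.3 VAR.
Step 10 — Apparent power: |S| = 270.3 VA.
Step 11 — Power factor: PF = P/|S| = 0.9788 (lagging).

(a) P = 264.5 W  (b) Q = 55.3 VAR  (c) S = 270.3 VA  (d) PF = 0.9788 (lagging)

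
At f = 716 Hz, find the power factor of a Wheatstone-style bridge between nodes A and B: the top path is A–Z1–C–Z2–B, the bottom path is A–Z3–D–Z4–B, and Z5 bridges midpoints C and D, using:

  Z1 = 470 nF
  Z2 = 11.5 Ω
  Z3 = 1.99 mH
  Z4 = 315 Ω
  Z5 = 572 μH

Step 1 — Angular frequency: ω = 2π·f = 2π·716 = 4499 rad/s.
Step 2 — Component impedances:
  Z1: Z = 1/(jωC) = -j/(ω·C) = 0 - j472.9 Ω
  Z2: Z = R = 11.5 Ω
  Z3: Z = jωL = j·4499·0.00199 = 0 + j8.953 Ω
  Z4: Z = R = 315 Ω
  Z5: Z = jωL = j·4499·0.000572 = 0 + j2.573 Ω
Step 3 — Bridge requires nodal analysis (the Z5 bridge couples midpoints C and D, so the two paths cannot be reduced to a simple series/parallel combination). Setting node B to ground and injecting 1 A at node A, the 3-node admittance system at A, C, D solves to V_A = Z_AB = 11.11 + j11.63 Ω = 16.09∠46.3° Ω.
Step 4 — Power factor: PF = cos(φ) = Re(Z)/|Z| = 11.115/16.088 = 0.6909.
Step 5 — Type: Im(Z) = 11.63 ⇒ lagging (phase φ = 46.3°).

PF = 0.6909 (lagging, φ = 46.3°)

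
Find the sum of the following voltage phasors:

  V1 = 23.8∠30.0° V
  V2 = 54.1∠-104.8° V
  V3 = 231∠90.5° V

Step 1 — Convert each phasor to rectangular form:
  V1 = 23.8·(cos(30.0°) + j·sin(30.0°)) = 20.61 + j11.9 V
  V2 = 54.1·(cos(-104.8°) + j·sin(-104.8°)) = -13.82 - j52.31 V
  V3 = 231·(cos(90.5°) + j·sin(90.5°)) = -2.016 + j231 V
Step 2 — Sum components: V_total = 4.776 + j190.6 V.
Step 3 — Convert to polar: |V_total| = 190.6 V, ∠V_total = 88.6°.

V_total = 190.6∠88.6° V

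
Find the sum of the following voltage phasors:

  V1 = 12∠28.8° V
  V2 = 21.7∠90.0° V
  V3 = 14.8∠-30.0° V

Step 1 — Convert each phasor to rectangular form:
  V1 = 12·(cos(28.8°) + j·sin(28.8°)) = 10.52 + j5.781 V
  V2 = 21.7·(cos(90.0°) + j·sin(90.0°)) = 0 + j21.7 V
  V3 = 14.8·(cos(-30.0°) + j·sin(-30.0°)) = 12.82 - j7.4 V
Step 2 — Sum components: V_total = 23.33 + j20.08 V.
Step 3 — Convert to polar: |V_total| = 30.78 V, ∠V_total = 40.7°.

V_total = 30.78∠40.7° V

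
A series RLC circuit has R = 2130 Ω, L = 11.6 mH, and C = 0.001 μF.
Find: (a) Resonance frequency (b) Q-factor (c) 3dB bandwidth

Step 1 — Resonance: ω₀ = 1/√(LC) = 1/√(0.0116·1e-09) = 2.936e+05 rad/s.
Step 2 — f₀ = ω₀/(2π) = 4.673e+04 Hz.
Step 3 — Series Q: Q = ω₀L/R = 2.936e+05·0.0116/2130 = 1.599.
Step 4 — Bandwidth: Δω = ω₀/Q = 1.836e+05 rad/s; BW = Δω/(2π) = 2.922e+04 Hz.

(a) f₀ = 4.673e+04 Hz  (b) Q = 1.599  (c) BW = 2.922e+04 Hz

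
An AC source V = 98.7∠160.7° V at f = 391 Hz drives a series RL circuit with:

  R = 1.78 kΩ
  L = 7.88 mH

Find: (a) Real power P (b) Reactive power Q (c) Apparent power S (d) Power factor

Step 1 — Angular frequency: ω = 2π·f = 2π·391 = 2457 rad/s.
Step 2 — Component impedances:
  R: Z = R = 1780 Ω
  L: Z = jωL = j·2457·0.00788 = 0 + j19.36 Ω
Step 3 — Series combination: Z_total = R + L = 1780 + j19.36 Ω = 1780∠0.6° Ω.
Step 4 — Source phasor: V = 98.7∠160.7° V = -93.15 + j32.62 V.
Step 5 — Current: I = V / Z = -0.05213 + j0.01889 A = 0.05545∠160.1° A.
Step 6 — Complex power: S = V·I* = 5.472 + j0.05951 VA.
Step 7 — Real power: P = Re(S) = 5.472 W.
Step 8 — Reactive power: Q = Im(S) = 0.05951 VAR.
Step 9 — Apparent power: |S| = 5.473 VA.
Step 10 — Power factor: PF = P/|S| = 0.9999 (lagging).

(a) P = 5.472 W  (b) Q = 0.05951 VAR  (c) S = 5.473 VA  (d) PF = 0.9999 (lagging)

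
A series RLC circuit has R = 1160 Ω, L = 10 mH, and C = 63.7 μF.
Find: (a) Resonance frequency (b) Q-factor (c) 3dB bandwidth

Step 1 — Resonance condition Im(Z)=0 gives ω₀ = 1/√(LC).
Step 2 — ω₀ = 1/√(0.01·6.37e-05) = 1253 rad/s.
Step 3 — f₀ = ω₀/(2π) = 199.4 Hz.
Step 4 — Series Q: Q = ω₀L/R = 1253·0.01/1160 = 0.0108.
Step 5 — 3dB bandwidth: Δω = ω₀/Q = 1.16e+05 rad/s; BW = Δω/(2π) = 1.846e+04 Hz.

(a) f₀ = 199.4 Hz  (b) Q = 0.0108  (c) BW = 1.846e+04 Hz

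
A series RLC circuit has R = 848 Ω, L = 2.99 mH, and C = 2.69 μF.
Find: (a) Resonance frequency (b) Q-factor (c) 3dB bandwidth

Step 1 — Resonance condition Im(Z)=0 gives ω₀ = 1/√(LC).
Step 2 — ω₀ = 1/√(0.00299·2.69e-06) = 1.115e+04 rad/s.
Step 3 — f₀ = ω₀/(2π) = 1775 Hz.
Step 4 — Series Q: Q = ω₀L/R = 1.115e+04·0.00299/848 = 0.03932.
Step 5 — 3dB bandwidth: Δω = ω₀/Q = 2.836e+05 rad/s; BW = Δω/(2π) = 4.514e+04 Hz.

(a) f₀ = 1775 Hz  (b) Q = 0.03932  (c) BW = 4.514e+04 Hz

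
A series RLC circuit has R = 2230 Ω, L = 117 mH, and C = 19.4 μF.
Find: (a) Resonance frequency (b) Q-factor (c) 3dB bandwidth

Step 1 — Resonance condition Im(Z)=0 gives ω₀ = 1/√(LC).
Step 2 — ω₀ = 1/√(0.117·1.94e-05) = 663.8 rad/s.
Step 3 — f₀ = ω₀/(2π) = 105.6 Hz.
Step 4 — Series Q: Q = ω₀L/R = 663.8·0.117/2230 = 0.03482.
Step 5 — 3dB bandwidth: Δω = ω₀/Q = 1.906e+04 rad/s; BW = Δω/(2π) = 3033 Hz.

(a) f₀ = 105.6 Hz  (b) Q = 0.03482  (c) BW = 3033 Hz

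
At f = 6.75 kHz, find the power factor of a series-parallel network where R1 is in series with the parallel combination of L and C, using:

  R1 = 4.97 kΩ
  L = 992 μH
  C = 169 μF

Step 1 — Angular frequency: ω = 2π·f = 2π·6750 = 4.241e+04 rad/s.
Step 2 — Component impedances:
  R1: Z = R = 4970 Ω
  L: Z = jωL = j·4.241e+04·0.000992 = 0 + j42.07 Ω
  C: Z = 1/(jωC) = -j/(ω·C) = 0 - j0.1395 Ω
Step 3 — Parallel branch: L || C = 1/(1/L + 1/C) = 0 - j0.14 Ω.
Step 4 — Series with R1: Z_total = R1 + (L || C) = 4970 - j0.14 Ω = 4970∠-0.0° Ω.
Step 5 — Power factor: PF = cos(φ) = Re(Z)/|Z| = 4970/4970 = 1.
Step 6 — Type: Im(Z) = -0.14 ⇒ leading (phase φ = -0.0°).

PF = 1 (leading, φ = -0.0°)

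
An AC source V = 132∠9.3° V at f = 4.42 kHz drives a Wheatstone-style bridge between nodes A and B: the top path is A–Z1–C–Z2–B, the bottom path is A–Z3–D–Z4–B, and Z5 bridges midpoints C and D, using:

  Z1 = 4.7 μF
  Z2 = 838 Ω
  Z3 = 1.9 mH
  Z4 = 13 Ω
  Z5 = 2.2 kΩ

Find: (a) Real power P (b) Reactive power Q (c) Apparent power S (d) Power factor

Step 1 — Angular frequency: ω = 2π·f = 2π·4420 = 2.777e+04 rad/s.
Step 2 — Component impedances:
  Z1: Z = 1/(jωC) = -j/(ω·C) = 0 - j7.661 Ω
  Z2: Z = R = 838 Ω
  Z3: Z = jωL = j·2.777e+04·0.0019 = 0 + j52.77 Ω
  Z4: Z = R = 13 Ω
  Z5: Z = R = 2200 Ω
Step 3 — Bridge requires nodal analysis (the Z5 bridge couples midpoints C and D, so the two paths cannot be reduced to a simple series/parallel combination). Setting node B to ground and injecting 1 A at node A, the 3-node admittance system at A, C, D solves to V_A = Z_AB = 17.2 + j50.84 Ω = 53.67∠71.3° Ω.
Step 4 — Source phasor: V = 132∠9.3° V = 130.3 + j21.33 V.
Step 5 — Current: I = V / Z = 1.154 - j2.172 A = 2.459∠-62.0° A.
Step 6 — Complex power: S = V·I* = 104 + j307.5 VA.
Step 7 — Real power: P = Re(S) = 104 W.
Step 8 — Reactive power: Q = Im(S) = 307.5 VAR.
Step 9 — Apparent power: |S| = 324.6 VA.
Step 10 — Power factor: PF = P/|S| = 0.3204 (lagging).

(a) P = 104 W  (b) Q = 307.5 VAR  (c) S = 324.6 VA  (d) PF = 0.3204 (lagging)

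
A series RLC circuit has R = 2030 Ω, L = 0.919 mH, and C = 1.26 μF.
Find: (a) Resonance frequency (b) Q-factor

Step 1 — Resonance condition Im(Z)=0 gives ω₀ = 1/√(LC).
Step 2 — ω₀ = 1/√(0.000919·1.26e-06) = 2.939e+04 rad/s.
Step 3 — f₀ = ω₀/(2π) = 4677 Hz.
Step 4 — Series Q: Q = ω₀L/R = 2.939e+04·0.000919/2030 = 0.0133.

(a) f₀ = 4677 Hz  (b) Q = 0.0133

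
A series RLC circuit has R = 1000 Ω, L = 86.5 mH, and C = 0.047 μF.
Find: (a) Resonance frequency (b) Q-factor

Step 1 — Resonance condition Im(Z)=0 gives ω₀ = 1/√(LC).
Step 2 — ω₀ = 1/√(0.0865·4.7e-08) = 1.568e+04 rad/s.
Step 3 — f₀ = ω₀/(2π) = 2496 Hz.
Step 4 — Series Q: Q = ω₀L/R = 1.568e+04·0.0865/1000 = 1.357.

(a) f₀ = 2496 Hz  (b) Q = 1.357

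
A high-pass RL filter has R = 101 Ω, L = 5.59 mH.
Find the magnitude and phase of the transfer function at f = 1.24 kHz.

Step 1 — Angular frequency: ω = 2π·1240 = 7791 rad/s.
Step 2 — Transfer function: H(jω) = jωL/(R + jωL).
Step 3 — Numerator jωL = j·43.55; denominator R + jωL = 101 + j43.55.
Step 4 — H = 0.1568 + j0.3636.
Step 5 — Magnitude: |H| = 0.396 (-8.0 dB); phase: φ = 66.7°.

|H| = 0.396 (-8.0 dB), φ = 66.7°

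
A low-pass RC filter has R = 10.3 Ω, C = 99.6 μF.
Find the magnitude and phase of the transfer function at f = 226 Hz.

Step 1 — Angular frequency: ω = 2π·226 = 1420 rad/s.
Step 2 — Transfer function: H(jω) = 1/(1 + jωRC).
Step 3 — Denominator: 1 + jωRC = 1 + j·1420·10.3·9.96e-05 = 1 + j1.457.
Step 4 — H = 0.3203 - j0.4666.
Step 5 — Magnitude: |H| = 0.5659 (-4.9 dB); phase: φ = -55.5°.

|H| = 0.5659 (-4.9 dB), φ = -55.5°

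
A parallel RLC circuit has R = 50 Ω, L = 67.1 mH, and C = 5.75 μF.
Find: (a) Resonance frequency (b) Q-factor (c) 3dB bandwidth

Step 1 — Resonance: ω₀ = 1/√(LC) = 1/√(0.0671·5.75e-06) = 1610 rad/s.
Step 2 — f₀ = ω₀/(2π) = 256.2 Hz.
Step 3 — Parallel Q: Q = R/(ω₀L) = 50/(1610·0.0671) = 0.4629.
Step 4 — Bandwidth: Δω = ω₀/Q = 3478 rad/s; BW = Δω/(2π) = 553.6 Hz.

(a) f₀ = 256.2 Hz  (b) Q = 0.4629  (c) BW = 553.6 Hz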